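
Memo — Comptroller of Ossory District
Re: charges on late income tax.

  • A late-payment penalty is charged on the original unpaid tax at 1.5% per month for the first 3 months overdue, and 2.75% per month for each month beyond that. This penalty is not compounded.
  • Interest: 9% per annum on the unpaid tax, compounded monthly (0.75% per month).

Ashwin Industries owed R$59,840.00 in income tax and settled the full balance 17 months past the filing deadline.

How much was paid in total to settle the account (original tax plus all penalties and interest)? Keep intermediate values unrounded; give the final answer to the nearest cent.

Penalty, months 1–3: 3 × 1.5% × R$59,840.00 = R$2,692.80
Penalty, months 4–17: 14 × 2.75% × R$59,840.00 = R$23,038.40
Interest: R$59,840.00 × ((1 + 0.0075)^17 − 1) = R$59,840.00 × 0.1354446… = R$8,105.0021…
Total = R$59,840.00 + R$25,731.2000 + R$8,105.0021… = R$93,676.20

R$93,676.20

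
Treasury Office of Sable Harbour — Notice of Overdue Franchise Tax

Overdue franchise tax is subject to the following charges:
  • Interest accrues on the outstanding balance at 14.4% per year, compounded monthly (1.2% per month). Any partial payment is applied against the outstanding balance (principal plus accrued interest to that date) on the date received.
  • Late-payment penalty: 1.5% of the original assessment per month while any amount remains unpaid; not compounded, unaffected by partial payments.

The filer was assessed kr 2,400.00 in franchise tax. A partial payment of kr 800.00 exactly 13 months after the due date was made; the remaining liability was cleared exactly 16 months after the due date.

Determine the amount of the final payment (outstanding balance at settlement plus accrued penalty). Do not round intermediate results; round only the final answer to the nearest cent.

kr 2,651.54

Balance at month 13: kr 2,400.0000 × (1 + 0.012)^13 = kr 2,802.5793…
After kr 800.00 payment: kr 2,802.5793… − kr 800.00 = kr 2,002.5793…
Balance at month 16: kr 2,002.5793… × (1 + 0.012)^3 = kr 2,075.5407…
Penalty: 16 × 1.5% × kr 2,400.00 = kr 576.00
Final settlement = outstanding balance + penalty = kr 2,075.5407… + kr 576.00 = kr 2,651.54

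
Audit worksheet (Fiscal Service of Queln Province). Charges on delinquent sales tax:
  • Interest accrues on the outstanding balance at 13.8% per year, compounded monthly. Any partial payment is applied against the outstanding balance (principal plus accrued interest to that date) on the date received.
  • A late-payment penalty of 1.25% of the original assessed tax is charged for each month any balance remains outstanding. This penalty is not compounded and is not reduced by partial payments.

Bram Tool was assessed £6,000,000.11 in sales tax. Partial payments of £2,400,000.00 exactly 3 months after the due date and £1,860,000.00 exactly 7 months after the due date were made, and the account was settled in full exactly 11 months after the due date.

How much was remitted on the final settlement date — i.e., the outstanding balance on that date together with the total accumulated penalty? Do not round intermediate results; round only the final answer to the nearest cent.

Monthly rate = 13.8% ÷ 12 = 1.15%
Balance at month 3: £6,000,000.1100 × (1 + 0.0115)^3 = £6,209,389.7391…
After £2,400,000.00 payment: £6,209,389.7391… − £2,400,000.00 = £3,809,389.7391…
Balance at month 7: £3,809,389.7391… × (1 + 0.0115)^4 = £3,987,667.6589…
After £1,860,000.00 payment: £3,987,667.6589… − £1,860,000.00 = £2,127,667.6589…
Balance at month 11: £2,127,667.6589… × (1 + 0.0115)^4 = £2,227,241.6564…
Penalty: 11 × 1.25% × £6,000,000.11 = £825,000.02…
Final settlement = outstanding balance + penalty = £2,227,241.6564… + £825,000.02… = £3,052,241.67

£3,052,241.67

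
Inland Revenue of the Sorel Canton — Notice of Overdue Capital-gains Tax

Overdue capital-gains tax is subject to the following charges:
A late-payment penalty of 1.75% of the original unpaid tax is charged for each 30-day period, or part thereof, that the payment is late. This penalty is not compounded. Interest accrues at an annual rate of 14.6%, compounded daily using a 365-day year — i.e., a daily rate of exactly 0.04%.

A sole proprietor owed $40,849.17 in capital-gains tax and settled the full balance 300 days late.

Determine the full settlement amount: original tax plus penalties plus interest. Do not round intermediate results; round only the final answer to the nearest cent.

Penalty periods: ⌈300/30⌉ = 10; penalty = 10 × 1.75% × $40,849.17 = $7,148.60…
Interest: $40,849.17 × ((1 + 0.0004)^300 − 1) = $40,849.17 × 0.12746980… = $5,207.0355…
Total = $40,849.17 + $7,148.6048… + $5,207.0355… = $53,204.81

$53,204.81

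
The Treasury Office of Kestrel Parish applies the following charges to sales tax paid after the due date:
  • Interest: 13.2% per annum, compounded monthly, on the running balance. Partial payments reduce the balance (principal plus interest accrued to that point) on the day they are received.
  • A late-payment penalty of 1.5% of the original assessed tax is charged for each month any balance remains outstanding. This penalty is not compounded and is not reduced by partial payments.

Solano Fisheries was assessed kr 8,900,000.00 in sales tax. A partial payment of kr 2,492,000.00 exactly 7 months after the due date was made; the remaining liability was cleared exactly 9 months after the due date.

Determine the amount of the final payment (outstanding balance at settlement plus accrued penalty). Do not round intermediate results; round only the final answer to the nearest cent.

kr 8,475,254.52

Monthly rate = 13.2% ÷ 12 = 1.1%
Balance at month 7: kr 8,900,000.0000 × (1 + 0.011)^7 = kr 9,608,334.0974…
After kr 2,492,000.00 payment: kr 9,608,334.0974… − kr 2,492,000.00 = kr 7,116,334.0974…
Balance at month 9: kr 7,116,334.0974… × (1 + 0.011)^2 = kr 7,273,754.5240…
Penalty: 9 × 1.5% × kr 8,900,000.00 = kr 1,201,500.00
Final settlement = outstanding balance + penalty = kr 7,273,754.5240… + kr 1,201,500.00 = kr 8,475,254.52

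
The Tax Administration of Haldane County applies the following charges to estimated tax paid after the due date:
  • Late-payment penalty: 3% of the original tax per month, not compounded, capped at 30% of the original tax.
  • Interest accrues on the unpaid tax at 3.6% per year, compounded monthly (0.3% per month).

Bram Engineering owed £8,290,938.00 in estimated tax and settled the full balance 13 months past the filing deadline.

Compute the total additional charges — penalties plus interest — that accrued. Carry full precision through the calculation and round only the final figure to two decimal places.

£2,816,512.73

Penalty (uncapped): 13 × 3% × £8,290,938.00 = £3,233,465.82; cap = 30% × £8,290,938.00 = £2,487,281.40 → penalty = £2,487,281.40
Interest: £8,290,938.00 × ((1 + 0.003)^13 − 1) = £8,290,938.00 × 0.0397098… = £329,231.3259…
Penalties + interest = £2,487,281.4000 + £329,231.3259… = £2,816,512.73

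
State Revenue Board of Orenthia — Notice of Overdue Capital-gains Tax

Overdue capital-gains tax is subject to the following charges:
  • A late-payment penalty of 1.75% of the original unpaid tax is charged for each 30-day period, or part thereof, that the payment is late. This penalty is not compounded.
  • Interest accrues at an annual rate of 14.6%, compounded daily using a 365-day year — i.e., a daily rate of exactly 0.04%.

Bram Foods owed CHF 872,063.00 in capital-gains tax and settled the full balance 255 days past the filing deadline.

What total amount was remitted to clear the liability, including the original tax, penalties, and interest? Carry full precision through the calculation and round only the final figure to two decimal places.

Penalty periods: ⌈255/30⌉ = 9; penalty = 9 × 1.75% × CHF 872,063.00 = CHF 137,349.92…
Interest: CHF 872,063.00 × ((1 + 0.0004)^255 − 1) = CHF 872,063.00 × 0.10736089… = CHF 93,625.4575…
Total = CHF 872,063.00 + CHF 137,349.9225 + CHF 93,625.4575… = CHF 1,103,038.38

CHF 1,103,038.38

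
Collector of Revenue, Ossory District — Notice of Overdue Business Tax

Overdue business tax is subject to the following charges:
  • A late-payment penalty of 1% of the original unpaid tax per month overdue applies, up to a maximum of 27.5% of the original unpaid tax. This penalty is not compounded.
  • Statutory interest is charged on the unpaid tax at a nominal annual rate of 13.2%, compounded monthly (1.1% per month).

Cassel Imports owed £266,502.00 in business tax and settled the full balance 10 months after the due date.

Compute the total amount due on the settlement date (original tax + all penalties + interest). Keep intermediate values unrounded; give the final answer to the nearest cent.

£323,961.92

Penalty: 10 × 1% × £266,502.00 = £26,650.20 (below the 27.5% cap of £73,288.05)
Interest: £266,502.00 × ((1 + 0.011)^10 − 1) = £266,502.00 × 0.1156078… = £30,809.7194…
Total = £266,502.00 + £26,650.2000 + £30,809.7194… = £323,961.92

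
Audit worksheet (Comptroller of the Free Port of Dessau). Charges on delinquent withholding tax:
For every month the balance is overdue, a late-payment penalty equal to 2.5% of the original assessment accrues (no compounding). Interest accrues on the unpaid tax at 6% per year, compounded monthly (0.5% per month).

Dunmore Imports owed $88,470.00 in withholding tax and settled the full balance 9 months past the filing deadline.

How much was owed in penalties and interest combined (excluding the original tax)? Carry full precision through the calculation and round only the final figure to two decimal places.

$23,967.46

Late-payment penalty: 9 × 2.5% × $88,470.00 = $19,905.75
Interest: $88,470.00 × ((1 + 0.005)^9 − 1) = $88,470.00 × 0.0459106… = $4,061.7089…
Penalties + interest = $19,905.7500 + $4,061.7089… = $23,967.46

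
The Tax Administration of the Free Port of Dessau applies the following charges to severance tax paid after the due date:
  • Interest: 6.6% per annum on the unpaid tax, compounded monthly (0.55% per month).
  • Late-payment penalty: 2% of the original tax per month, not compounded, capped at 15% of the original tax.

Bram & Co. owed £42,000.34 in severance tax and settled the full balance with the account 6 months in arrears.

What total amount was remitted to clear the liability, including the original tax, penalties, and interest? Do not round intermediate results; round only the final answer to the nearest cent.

£48,445.59

Penalty: 6 × 2% × £42,000.34 = £5,040.04… (below the 15% cap of £6,300.05…)
Interest: £42,000.34 × ((1 + 0.0055)^6 − 1) = £42,000.34 × 0.0334571… = £1,405.2092…
Total = £42,000.34 + £5,040.0408 + £1,405.2092… = £48,445.59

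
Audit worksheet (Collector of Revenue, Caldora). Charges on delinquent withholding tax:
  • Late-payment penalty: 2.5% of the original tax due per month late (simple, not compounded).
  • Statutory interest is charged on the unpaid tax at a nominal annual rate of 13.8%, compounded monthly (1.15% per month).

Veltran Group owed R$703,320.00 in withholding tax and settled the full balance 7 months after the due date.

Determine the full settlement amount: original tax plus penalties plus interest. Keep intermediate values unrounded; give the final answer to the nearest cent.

Late-payment penalty: 7 × 2.5% × R$703,320.00 = R$123,081.00
Interest: R$703,320.00 × ((1 + 0.0115)^7 − 1) = R$703,320.00 × 0.0833311… = R$58,608.4272…
Total = R$703,320.00 + R$123,081.0000 + R$58,608.4272… = R$885,009.43

R$885,009.43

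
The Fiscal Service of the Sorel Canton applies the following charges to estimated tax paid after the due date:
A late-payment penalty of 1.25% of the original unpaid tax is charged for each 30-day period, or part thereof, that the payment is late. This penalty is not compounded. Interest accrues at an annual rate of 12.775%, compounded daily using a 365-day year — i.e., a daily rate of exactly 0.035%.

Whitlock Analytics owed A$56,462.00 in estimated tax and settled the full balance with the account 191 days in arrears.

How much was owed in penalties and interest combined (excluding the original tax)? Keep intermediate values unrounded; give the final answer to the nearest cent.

Penalty periods: ⌈191/30⌉ = 7; penalty = 7 × 1.25% × A$56,462.00 = A$4,940.43…
Interest: A$56,462.00 × ((1 + 0.00035)^191 − 1) = A$56,462.00 × 0.06912259… = A$3,902.7998…
Penalties + interest = A$4,940.4250 + A$3,902.7998… = A$8,843.22

A$8,843.22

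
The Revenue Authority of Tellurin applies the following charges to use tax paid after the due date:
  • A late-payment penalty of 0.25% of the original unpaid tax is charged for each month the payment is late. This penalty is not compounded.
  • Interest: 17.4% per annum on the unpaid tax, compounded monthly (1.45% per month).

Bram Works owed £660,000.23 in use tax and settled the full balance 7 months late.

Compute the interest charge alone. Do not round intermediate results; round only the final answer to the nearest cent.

£69,975.54

Interest: £660,000.23 × ((1 + 0.0145)^7 − 1) = £660,000.23 × 0.1060235… = £69,975.5427…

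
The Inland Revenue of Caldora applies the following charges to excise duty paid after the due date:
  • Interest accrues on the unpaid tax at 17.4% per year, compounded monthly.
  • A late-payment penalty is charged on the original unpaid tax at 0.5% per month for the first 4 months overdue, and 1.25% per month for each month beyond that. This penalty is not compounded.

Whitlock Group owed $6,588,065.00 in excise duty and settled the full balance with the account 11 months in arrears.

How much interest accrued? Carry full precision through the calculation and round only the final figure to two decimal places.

$1,130,391.14

Interest (17.4%/yr ÷ 12 = 1.45%/month): $6,588,065.00 × ((1 + 0.0145)^11 − 1) = $1,130,391.1372…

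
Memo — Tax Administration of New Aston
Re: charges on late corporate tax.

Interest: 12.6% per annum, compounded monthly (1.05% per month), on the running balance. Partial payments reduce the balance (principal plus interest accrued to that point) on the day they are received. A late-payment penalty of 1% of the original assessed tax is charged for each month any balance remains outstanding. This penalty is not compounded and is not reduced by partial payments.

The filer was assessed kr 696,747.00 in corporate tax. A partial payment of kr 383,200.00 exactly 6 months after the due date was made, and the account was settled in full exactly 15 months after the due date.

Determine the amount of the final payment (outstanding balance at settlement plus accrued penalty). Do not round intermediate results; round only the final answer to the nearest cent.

kr 498,470.07

Balance at month 6: kr 696,747.0000 × (1 + 0.0105)^6 = kr 741,810.5654…
After kr 383,200.00 payment: kr 741,810.5654… − kr 383,200.00 = kr 358,610.5654…
Balance at month 15: kr 358,610.5654… × (1 + 0.0105)^9 = kr 393,958.0156…
Penalty: 15 × 1% × kr 696,747.00 = kr 104,512.05
Final settlement = outstanding balance + penalty = kr 393,958.0156… + kr 104,512.05 = kr 498,470.07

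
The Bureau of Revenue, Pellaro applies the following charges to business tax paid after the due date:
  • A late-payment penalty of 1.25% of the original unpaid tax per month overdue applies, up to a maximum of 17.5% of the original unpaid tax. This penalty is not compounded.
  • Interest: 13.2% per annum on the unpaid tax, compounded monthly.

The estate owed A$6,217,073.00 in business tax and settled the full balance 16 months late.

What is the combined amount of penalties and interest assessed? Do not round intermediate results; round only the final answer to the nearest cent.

A$2,277,268.61

Penalty (uncapped): 16 × 1.25% × A$6,217,073.00 = A$1,243,414.60; cap = 17.5% × A$6,217,073.00 = A$1,087,987.78… → penalty = A$1,087,987.78…
Interest (13.2%/yr ÷ 12 = 1.1%/month): A$6,217,073.00 × ((1 + 0.011)^16 − 1) = A$1,189,280.8326…
Penalties + interest = A$1,087,987.7750 + A$1,189,280.8326… = A$2,277,268.61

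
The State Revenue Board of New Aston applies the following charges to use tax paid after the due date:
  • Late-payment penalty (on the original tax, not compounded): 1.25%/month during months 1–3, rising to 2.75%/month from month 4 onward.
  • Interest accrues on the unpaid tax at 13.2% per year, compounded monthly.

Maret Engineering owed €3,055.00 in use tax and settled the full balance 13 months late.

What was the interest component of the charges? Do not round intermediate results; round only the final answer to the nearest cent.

Interest (13.2%/yr ÷ 12 = 1.1%/month): €3,055.00 × ((1 + 0.011)^13 − 1) = €466.8936…

€466.89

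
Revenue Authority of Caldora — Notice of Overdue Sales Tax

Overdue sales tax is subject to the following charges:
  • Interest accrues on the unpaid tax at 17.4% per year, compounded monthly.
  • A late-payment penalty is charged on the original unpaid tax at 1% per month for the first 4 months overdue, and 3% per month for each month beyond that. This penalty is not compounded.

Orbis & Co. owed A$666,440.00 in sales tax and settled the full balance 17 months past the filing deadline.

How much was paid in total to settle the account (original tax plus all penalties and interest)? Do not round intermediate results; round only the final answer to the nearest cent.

Penalty, months 1–4: 4 × 1% × A$666,440.00 = A$26,657.60
Penalty, months 5–17: 13 × 3% × A$666,440.00 = A$259,911.60
Interest (17.4%/yr ÷ 12 = 1.45%/month): A$666,440.00 × ((1 + 0.0145)^17 − 1) = A$184,788.0554…
Total = A$666,440.00 + A$286,569.2000 + A$184,788.0554… = A$1,137,797.26

A$1,137,797.26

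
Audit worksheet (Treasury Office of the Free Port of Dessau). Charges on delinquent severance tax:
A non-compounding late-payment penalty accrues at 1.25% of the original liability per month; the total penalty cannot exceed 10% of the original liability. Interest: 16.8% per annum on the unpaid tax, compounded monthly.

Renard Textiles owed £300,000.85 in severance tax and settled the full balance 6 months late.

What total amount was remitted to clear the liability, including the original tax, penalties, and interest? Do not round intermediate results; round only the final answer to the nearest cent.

Penalty: 6 × 1.25% × £300,000.85 = £22,500.06… (below the 10% cap of £30,000.09…)
Interest (16.8%/yr ÷ 12 = 1.4%/month): £300,000.85 × ((1 + 0.014)^6 − 1) = £26,098.7118…
Total = £300,000.85 + £22,500.0638… + £26,098.7118… = £348,599.63

£348,599.63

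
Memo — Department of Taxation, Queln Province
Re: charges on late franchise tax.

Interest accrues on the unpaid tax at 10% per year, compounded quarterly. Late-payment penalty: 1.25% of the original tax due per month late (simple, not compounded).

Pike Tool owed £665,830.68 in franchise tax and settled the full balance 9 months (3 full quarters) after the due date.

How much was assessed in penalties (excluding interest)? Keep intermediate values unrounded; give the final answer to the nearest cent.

Late-payment penalty = 1.25% × £665,830.68 × 9 mo = £74,905.95…

£74,905.95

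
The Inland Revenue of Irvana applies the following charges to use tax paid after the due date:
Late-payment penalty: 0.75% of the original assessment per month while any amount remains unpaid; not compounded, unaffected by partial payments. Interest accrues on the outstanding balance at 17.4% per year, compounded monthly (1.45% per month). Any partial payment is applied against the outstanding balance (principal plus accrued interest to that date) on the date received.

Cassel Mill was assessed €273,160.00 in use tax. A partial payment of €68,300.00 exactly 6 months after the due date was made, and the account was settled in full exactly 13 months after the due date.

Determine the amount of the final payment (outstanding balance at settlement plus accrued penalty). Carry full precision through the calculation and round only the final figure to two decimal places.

€280,469.07

Balance at month 6: €273,160.0000 × (1 + 0.0145)^6 = €297,803.2358…
After €68,300.00 payment: €297,803.2358… − €68,300.00 = €229,503.2358…
Balance at month 13: €229,503.2358… × (1 + 0.0145)^7 = €253,835.9750…
Penalty: 13 × 0.75% × €273,160.00 = €26,633.10
Final settlement = outstanding balance + penalty = €253,835.9750… + €26,633.10 = €280,469.07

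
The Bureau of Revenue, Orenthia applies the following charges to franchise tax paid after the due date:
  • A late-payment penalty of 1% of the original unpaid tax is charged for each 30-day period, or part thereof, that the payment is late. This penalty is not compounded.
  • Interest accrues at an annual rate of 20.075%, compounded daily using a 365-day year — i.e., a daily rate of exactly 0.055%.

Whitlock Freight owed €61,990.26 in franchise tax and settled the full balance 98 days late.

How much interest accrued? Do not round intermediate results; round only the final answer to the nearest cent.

€3,431.99

Interest: €61,990.26 × ((1 + 0.00055)^98 − 1) = €61,990.26 × 0.05536342… = €3,431.9929…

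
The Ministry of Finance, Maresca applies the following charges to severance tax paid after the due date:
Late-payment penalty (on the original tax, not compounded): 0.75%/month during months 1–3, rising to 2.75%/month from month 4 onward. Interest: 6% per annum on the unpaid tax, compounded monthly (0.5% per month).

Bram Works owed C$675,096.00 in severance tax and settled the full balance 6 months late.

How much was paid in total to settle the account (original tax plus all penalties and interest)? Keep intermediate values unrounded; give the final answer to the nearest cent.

C$766,488.82

Penalty, months 1–3: 3 × 0.75% × C$675,096.00 = C$15,189.66
Penalty, months 4–6: 3 × 2.75% × C$675,096.00 = C$55,695.42
Interest: C$675,096.00 × ((1 + 0.005)^6 − 1) = C$675,096.00 × 0.0303775… = C$20,507.7351…
Total = C$675,096.00 + C$70,885.0800 + C$20,507.7351… = C$766,488.82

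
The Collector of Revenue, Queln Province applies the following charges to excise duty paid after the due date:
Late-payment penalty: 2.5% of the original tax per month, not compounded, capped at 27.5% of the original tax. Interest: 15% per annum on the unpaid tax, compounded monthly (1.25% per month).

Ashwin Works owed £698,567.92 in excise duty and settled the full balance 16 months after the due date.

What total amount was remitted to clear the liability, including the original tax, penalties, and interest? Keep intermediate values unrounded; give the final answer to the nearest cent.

Penalty (uncapped): 16 × 2.5% × £698,567.92 = £279,427.17…; cap = 27.5% × £698,567.92 = £192,106.18… → penalty = £192,106.18…
Interest: £698,567.92 × ((1 + 0.0125)^16 − 1) = £698,567.92 × 0.2198895… = £153,607.7840…
Total = £698,567.92 + £192,106.1780 + £153,607.7840… = £1,044,281.88

£1,044,281.88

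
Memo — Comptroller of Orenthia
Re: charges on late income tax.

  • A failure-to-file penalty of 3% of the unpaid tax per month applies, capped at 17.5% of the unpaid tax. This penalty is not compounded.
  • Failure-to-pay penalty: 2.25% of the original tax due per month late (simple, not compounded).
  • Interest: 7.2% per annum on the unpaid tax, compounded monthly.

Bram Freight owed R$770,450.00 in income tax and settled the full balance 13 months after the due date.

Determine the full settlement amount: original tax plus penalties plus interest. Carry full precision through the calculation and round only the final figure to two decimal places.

R$1,192,942.22

Failure-to-file: 13 × 3% × R$770,450.00 = R$300,475.50, capped at 17.5% × R$770,450.00 = R$134,828.75
Failure-to-pay penalty: 13 × 2.25% × R$770,450.00 = R$225,356.63…
Interest (7.2%/yr ÷ 12 = 0.6%/month): R$770,450.00 × ((1 + 0.006)^13 − 1) = R$62,306.8406…
Total = R$770,450.00 + R$360,185.3750 + R$62,306.8406… = R$1,192,942.22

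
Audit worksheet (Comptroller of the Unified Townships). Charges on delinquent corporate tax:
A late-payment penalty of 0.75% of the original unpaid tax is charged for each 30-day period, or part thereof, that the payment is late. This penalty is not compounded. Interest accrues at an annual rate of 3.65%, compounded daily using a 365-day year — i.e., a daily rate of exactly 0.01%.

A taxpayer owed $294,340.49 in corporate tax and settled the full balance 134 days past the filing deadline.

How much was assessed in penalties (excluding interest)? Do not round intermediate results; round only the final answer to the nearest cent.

Penalty periods: ⌈134/30⌉ = 5; penalty = 5 × 0.75% × $294,340.49 = $11,037.77…

$11,037.77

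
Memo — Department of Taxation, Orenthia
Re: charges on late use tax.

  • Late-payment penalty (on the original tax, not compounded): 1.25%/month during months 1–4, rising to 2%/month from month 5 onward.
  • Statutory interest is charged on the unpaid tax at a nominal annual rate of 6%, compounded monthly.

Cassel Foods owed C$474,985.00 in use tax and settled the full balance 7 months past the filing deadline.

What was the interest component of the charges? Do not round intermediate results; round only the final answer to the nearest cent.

C$16,875.93

Interest (6%/yr ÷ 12 = 0.5%/month): C$474,985.00 × ((1 + 0.005)^7 − 1) = C$16,875.9306…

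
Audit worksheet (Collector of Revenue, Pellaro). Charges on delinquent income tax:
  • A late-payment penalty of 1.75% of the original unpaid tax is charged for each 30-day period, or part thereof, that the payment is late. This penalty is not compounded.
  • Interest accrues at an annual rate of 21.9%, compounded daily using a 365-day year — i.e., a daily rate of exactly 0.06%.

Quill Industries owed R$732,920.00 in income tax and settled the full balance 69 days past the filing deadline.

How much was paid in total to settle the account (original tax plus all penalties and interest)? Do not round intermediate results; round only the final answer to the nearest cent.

R$802,368.56

Penalty periods: ⌈69/30⌉ = 3; penalty = 3 × 1.75% × R$732,920.00 = R$38,478.30
Interest: R$732,920.00 × ((1 + 0.0006)^69 − 1) = R$732,920.00 × 0.04225599… = R$30,970.2602…
Total = R$732,920.00 + R$38,478.3000 + R$30,970.2602… = R$802,368.56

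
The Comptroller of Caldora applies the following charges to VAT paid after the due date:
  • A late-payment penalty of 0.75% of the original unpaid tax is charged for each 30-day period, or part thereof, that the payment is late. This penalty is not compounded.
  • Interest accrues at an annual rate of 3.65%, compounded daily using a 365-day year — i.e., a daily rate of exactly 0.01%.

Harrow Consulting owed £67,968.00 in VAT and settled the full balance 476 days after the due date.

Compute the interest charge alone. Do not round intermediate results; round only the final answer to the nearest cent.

Interest: £67,968.00 × ((1 + 0.0001)^476 − 1) = £67,968.00 × 0.04874858… = £3,313.3432…

£3,313.34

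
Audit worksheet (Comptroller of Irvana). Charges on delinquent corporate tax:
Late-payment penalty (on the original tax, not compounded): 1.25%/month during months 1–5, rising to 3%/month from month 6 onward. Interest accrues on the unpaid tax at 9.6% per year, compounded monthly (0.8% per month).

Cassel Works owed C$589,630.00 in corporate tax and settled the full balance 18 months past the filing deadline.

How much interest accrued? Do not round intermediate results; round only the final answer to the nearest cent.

C$90,934.28

Interest: C$589,630.00 × ((1 + 0.008)^18 − 1) = C$589,630.00 × 0.1542226… = C$90,934.2784…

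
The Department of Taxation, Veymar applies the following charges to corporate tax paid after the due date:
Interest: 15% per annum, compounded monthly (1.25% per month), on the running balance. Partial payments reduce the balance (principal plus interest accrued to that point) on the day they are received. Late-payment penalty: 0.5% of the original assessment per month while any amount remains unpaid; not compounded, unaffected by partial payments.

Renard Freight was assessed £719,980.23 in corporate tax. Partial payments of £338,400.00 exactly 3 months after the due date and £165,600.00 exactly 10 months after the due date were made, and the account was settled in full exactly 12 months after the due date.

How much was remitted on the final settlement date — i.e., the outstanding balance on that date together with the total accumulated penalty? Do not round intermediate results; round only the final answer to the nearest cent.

£330,723.17

Balance at month 3: £719,980.2300 × (1 + 0.0125)^3 = £747,318.3856…
After £338,400.00 payment: £747,318.3856… − £338,400.00 = £408,918.3856…
Balance at month 10: £408,918.3856… × (1 + 0.0125)^7 = £446,068.8132…
After £165,600.00 payment: £446,068.8132… − £165,600.00 = £280,468.8132…
Balance at month 12: £280,468.8132… × (1 + 0.0125)^2 = £287,524.3568…
Penalty: 12 × 0.5% × £719,980.23 = £43,198.81…
Final settlement = outstanding balance + penalty = £287,524.3568… + £43,198.81… = £330,723.17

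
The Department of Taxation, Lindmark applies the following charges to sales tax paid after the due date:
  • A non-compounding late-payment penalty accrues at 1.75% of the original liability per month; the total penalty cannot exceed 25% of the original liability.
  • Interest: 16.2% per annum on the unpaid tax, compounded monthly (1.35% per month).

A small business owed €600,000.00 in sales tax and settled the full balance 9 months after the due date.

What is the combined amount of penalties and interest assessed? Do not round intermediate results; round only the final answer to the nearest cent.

€171,463.15

Penalty: 9 × 1.75% × €600,000.00 = €94,500.00 (below the 25% cap of €150,000.00)
Interest: €600,000.00 × ((1 + 0.0135)^9 − 1) = €600,000.00 × 0.1282719… = €76,963.1482…
Penalties + interest = €94,500.0000 + €76,963.1482… = €171,463.15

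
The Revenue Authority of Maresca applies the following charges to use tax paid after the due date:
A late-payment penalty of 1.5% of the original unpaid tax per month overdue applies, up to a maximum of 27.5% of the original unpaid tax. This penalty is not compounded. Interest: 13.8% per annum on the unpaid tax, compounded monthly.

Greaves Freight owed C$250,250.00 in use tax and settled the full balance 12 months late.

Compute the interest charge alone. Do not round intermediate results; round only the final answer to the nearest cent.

Interest (13.8%/yr ÷ 12 = 1.15%/month): C$250,250.00 × ((1 + 0.0115)^12 − 1) = C$36,804.7459…

C$36,804.75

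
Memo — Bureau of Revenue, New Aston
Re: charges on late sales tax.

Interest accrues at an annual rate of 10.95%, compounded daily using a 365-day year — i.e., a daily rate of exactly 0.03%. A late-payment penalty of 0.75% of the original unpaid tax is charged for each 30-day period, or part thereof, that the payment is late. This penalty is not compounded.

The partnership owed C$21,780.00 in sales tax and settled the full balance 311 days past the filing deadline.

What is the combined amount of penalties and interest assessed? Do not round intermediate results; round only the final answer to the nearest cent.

C$3,926.40

Penalty periods: ⌈311/30⌉ = 11; penalty = 11 × 0.75% × C$21,780.00 = C$1,796.85
Interest: C$21,780.00 × ((1 + 0.0003)^311 − 1) = C$21,780.00 × 0.09777566… = C$2,129.5539…
Penalties + interest = C$1,796.8500 + C$2,129.5539… = C$3,926.40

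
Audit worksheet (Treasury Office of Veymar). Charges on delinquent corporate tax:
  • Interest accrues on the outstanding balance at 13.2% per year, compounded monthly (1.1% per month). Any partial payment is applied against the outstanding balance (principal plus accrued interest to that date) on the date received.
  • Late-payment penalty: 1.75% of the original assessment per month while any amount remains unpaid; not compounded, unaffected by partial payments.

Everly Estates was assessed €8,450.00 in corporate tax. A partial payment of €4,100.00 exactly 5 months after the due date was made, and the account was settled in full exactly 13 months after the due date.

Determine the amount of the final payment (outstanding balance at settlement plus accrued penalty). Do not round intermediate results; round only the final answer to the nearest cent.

€7,188.78

Balance at month 5: €8,450.0000 × (1 + 0.011)^5 = €8,925.0876…
After €4,100.00 payment: €8,925.0876… − €4,100.00 = €4,825.0876…
Balance at month 13: €4,825.0876… × (1 + 0.011)^8 = €5,266.4073…
Penalty: 13 × 1.75% × €8,450.00 = €1,922.38…
Final settlement = outstanding balance + penalty = €5,266.4073… + €1,922.38… = €7,188.78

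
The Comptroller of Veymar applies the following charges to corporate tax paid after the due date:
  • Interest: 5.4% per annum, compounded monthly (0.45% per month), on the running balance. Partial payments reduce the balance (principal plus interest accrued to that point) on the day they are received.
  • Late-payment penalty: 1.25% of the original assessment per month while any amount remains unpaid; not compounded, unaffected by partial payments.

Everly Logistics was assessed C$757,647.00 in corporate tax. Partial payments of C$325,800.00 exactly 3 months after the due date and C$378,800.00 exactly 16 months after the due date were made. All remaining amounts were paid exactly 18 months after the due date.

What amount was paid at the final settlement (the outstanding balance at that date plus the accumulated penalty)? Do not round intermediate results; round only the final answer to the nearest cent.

C$261,176.87

Balance at month 3: C$757,647.0000 × (1 + 0.0045)^3 = C$767,921.3306…
After C$325,800.00 payment: C$767,921.3306… − C$325,800.00 = C$442,121.3306…
Balance at month 16: C$442,121.3306… × (1 + 0.0045)^13 = C$468,695.4122…
After C$378,800.00 payment: C$468,695.4122… − C$378,800.00 = C$89,895.4122…
Balance at month 18: C$89,895.4122… × (1 + 0.0045)^2 = C$90,706.2913…
Penalty: 18 × 1.25% × C$757,647.00 = C$170,470.58…
Final settlement = outstanding balance + penalty = C$90,706.2913… + C$170,470.58… = C$261,176.87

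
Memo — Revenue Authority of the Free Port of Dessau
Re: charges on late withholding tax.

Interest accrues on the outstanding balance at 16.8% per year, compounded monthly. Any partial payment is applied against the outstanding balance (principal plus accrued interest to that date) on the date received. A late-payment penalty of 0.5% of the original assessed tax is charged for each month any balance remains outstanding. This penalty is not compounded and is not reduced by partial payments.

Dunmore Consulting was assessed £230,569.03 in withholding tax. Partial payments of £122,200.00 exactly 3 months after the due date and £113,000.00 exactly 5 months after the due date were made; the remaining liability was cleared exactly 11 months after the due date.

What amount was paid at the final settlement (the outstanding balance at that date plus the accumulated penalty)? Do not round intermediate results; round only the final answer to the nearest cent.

£21,944.23

Monthly rate = 16.8% ÷ 12 = 1.4%
Balance at month 3: £230,569.0300 × (1 + 0.014)^3 = £240,389.1365…
After £122,200.00 payment: £240,389.1365… − £122,200.00 = £118,189.1365…
Balance at month 5: £118,189.1365… × (1 + 0.014)^2 = £121,521.5974…
After £113,000.00 payment: £121,521.5974… − £113,000.00 = £8,521.5974…
Balance at month 11: £8,521.5974… × (1 + 0.014)^6 = £9,262.9377…
Penalty: 11 × 0.5% × £230,569.03 = £12,681.30…
Final settlement = outstanding balance + penalty = £9,262.9377… + £12,681.30… = £21,944.23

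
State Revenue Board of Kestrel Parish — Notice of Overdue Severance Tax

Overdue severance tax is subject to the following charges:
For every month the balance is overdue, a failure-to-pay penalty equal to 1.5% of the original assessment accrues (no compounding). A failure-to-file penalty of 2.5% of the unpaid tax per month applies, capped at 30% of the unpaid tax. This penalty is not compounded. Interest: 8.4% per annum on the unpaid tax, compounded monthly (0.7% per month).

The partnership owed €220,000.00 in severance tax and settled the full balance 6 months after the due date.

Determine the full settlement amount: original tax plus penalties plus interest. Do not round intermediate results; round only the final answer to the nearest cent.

Failure-to-file: 6 × 2.5% × €220,000.00 = €33,000.00 (under the 30% cap)
Failure-to-pay penalty = 1.5% × €220,000.00 × 6 mo = €19,800.00
Interest: €220,000.00 × ((1 + 0.007)^6 − 1) = €220,000.00 × 0.0427419… = €9,403.2171…
Total = €220,000.00 + €52,800.0000 + €9,403.2171… = €282,203.22

€282,203.22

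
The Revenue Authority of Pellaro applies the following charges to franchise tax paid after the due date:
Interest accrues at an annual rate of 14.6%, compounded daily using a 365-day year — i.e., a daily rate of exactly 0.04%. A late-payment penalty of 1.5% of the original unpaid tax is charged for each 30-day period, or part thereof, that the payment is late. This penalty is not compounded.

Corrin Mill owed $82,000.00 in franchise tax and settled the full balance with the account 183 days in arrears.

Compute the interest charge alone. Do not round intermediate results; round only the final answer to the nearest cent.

Interest: $82,000.00 × ((1 + 0.0004)^183 − 1) = $82,000.00 × 0.07592996… = $6,226.2565…

$6,226.26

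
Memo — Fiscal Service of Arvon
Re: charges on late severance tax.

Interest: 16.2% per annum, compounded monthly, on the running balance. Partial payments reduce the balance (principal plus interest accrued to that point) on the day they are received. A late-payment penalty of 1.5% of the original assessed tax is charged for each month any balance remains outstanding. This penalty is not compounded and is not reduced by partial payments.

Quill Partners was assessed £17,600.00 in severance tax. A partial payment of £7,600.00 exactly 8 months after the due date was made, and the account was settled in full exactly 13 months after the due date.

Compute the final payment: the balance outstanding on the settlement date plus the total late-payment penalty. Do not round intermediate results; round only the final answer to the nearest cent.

£16,256.77

Monthly rate = 16.2% ÷ 12 = 1.35%
Balance at month 8: £17,600.0000 × (1 + 0.0135)^8 = £19,593.0791…
After £7,600.00 payment: £19,593.0791… − £7,600.00 = £11,993.0791…
Balance at month 13: £11,993.0791… × (1 + 0.0135)^5 = £12,824.7664…
Penalty: 13 × 1.5% × £17,600.00 = £3,432.00
Final settlement = outstanding balance + penalty = £12,824.7664… + £3,432.00 = £16,256.77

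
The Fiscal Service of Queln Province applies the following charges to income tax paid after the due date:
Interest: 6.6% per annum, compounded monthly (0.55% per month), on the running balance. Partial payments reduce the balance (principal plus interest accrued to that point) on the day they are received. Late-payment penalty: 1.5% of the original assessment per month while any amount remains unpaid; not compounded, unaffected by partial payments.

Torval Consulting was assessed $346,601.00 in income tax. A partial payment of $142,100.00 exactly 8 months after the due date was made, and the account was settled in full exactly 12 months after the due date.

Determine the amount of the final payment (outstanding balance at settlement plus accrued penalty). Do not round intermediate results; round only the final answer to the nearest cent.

$287,317.59

Balance at month 8: $346,601.0000 × (1 + 0.0055)^8 = $362,148.2666…
After $142,100.00 payment: $362,148.2666… − $142,100.00 = $220,048.2666…
Balance at month 12: $220,048.2666… × (1 + 0.0055)^4 = $224,929.4139…
Penalty: 12 × 1.5% × $346,601.00 = $62,388.18
Final settlement = outstanding balance + penalty = $224,929.4139… + $62,388.18 = $287,317.59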